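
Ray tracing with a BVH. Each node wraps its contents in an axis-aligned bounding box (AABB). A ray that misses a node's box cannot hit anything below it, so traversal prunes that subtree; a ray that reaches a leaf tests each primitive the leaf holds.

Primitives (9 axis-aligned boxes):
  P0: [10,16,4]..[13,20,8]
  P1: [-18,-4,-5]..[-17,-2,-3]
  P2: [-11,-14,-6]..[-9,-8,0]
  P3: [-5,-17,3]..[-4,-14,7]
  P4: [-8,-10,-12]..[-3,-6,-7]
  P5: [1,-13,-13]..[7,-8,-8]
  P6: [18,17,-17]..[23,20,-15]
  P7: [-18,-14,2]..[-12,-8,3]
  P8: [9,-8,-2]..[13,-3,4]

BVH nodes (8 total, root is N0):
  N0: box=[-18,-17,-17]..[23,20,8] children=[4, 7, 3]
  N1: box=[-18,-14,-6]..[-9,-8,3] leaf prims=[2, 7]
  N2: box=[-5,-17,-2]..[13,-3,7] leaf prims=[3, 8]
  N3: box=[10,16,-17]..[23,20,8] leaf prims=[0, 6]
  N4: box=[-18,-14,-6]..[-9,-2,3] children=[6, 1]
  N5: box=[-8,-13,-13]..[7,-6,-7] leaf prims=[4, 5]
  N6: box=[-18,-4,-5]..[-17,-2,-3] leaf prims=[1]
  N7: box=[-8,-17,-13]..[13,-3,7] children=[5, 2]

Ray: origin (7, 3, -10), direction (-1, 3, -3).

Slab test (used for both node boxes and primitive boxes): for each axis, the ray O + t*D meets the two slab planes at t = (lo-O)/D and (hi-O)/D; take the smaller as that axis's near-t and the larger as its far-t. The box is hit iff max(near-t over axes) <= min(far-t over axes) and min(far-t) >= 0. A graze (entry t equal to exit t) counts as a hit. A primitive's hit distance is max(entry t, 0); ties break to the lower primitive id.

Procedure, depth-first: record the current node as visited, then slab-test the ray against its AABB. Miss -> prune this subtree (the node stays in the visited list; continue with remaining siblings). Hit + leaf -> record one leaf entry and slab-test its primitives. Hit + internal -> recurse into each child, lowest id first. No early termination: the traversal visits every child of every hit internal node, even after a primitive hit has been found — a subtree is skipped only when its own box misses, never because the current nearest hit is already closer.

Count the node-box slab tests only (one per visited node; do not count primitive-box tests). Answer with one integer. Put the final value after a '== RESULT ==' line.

Trace the traversal:
N0 x:[-16,25] y:[-20/3,17/3] z:[-6,7/3] -> hit [-6,7/3], descend [3, 4, 7]
  N3 x:[-16,-3] y:[13/3,17/3] z:[-6,7/3] -> miss, prune
  N4 x:[16,25] y:[-17/3,-5/3] z:[-13/3,-4/3] -> miss, prune
  N7 x:[-6,15] y:[-20/3,-2] z:[-17/3,1] -> miss, prune

order=[0, 3, 4, 7]  |boxes|=4  |leaves|=0  hit=miss

== RESULT ==
4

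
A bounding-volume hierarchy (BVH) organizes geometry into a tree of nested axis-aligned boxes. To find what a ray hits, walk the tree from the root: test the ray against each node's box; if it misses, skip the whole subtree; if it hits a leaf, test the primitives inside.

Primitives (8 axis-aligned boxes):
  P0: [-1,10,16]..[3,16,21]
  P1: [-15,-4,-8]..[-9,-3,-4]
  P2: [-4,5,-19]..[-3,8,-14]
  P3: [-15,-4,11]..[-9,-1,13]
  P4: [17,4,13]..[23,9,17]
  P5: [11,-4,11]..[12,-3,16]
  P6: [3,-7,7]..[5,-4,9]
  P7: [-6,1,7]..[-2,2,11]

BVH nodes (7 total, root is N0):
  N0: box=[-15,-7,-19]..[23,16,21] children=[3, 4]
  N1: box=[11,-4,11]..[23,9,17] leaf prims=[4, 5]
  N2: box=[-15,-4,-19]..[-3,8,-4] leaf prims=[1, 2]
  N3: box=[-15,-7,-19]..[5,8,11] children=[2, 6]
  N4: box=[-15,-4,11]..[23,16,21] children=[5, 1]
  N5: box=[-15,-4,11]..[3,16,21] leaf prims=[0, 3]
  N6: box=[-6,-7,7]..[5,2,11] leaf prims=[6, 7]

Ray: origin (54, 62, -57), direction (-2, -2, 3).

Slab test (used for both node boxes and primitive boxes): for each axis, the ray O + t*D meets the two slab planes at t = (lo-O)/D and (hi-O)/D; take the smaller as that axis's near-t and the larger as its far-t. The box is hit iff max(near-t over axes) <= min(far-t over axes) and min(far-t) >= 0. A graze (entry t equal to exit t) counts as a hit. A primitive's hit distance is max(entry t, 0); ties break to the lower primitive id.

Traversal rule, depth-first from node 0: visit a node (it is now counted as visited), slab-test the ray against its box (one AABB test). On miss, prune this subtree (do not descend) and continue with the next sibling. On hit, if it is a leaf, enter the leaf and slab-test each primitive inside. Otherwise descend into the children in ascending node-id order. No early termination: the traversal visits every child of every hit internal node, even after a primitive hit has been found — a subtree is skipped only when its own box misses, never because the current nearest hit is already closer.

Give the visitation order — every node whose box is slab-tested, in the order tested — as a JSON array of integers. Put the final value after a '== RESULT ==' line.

Traverse from the root:
N0 x:[31/2,69/2] y:[23,69/2] z:[38/3,26] -> hit [23,26], descend [3, 4]
  N3 x:[49/2,69/2] y:[27,69/2] z:[38/3,68/3] -> miss, prune
  N4 x:[31/2,69/2] y:[23,33] z:[68/3,26] -> hit [23,26], descend [1, 5]
    N1 x:[31/2,43/2] y:[53/2,33] z:[68/3,74/3] -> miss, prune
    N5 x:[51/2,69/2] y:[23,33] z:[68/3,26] -> hit [51/2,26] leaf, test {P0@t=51/2, P3(miss)}

5 AABB tests over nodes [0, 3, 4, 1, 5]; 1 leaf entered; closest P0.

== RESULT ==
[0, 3, 4, 1, 5]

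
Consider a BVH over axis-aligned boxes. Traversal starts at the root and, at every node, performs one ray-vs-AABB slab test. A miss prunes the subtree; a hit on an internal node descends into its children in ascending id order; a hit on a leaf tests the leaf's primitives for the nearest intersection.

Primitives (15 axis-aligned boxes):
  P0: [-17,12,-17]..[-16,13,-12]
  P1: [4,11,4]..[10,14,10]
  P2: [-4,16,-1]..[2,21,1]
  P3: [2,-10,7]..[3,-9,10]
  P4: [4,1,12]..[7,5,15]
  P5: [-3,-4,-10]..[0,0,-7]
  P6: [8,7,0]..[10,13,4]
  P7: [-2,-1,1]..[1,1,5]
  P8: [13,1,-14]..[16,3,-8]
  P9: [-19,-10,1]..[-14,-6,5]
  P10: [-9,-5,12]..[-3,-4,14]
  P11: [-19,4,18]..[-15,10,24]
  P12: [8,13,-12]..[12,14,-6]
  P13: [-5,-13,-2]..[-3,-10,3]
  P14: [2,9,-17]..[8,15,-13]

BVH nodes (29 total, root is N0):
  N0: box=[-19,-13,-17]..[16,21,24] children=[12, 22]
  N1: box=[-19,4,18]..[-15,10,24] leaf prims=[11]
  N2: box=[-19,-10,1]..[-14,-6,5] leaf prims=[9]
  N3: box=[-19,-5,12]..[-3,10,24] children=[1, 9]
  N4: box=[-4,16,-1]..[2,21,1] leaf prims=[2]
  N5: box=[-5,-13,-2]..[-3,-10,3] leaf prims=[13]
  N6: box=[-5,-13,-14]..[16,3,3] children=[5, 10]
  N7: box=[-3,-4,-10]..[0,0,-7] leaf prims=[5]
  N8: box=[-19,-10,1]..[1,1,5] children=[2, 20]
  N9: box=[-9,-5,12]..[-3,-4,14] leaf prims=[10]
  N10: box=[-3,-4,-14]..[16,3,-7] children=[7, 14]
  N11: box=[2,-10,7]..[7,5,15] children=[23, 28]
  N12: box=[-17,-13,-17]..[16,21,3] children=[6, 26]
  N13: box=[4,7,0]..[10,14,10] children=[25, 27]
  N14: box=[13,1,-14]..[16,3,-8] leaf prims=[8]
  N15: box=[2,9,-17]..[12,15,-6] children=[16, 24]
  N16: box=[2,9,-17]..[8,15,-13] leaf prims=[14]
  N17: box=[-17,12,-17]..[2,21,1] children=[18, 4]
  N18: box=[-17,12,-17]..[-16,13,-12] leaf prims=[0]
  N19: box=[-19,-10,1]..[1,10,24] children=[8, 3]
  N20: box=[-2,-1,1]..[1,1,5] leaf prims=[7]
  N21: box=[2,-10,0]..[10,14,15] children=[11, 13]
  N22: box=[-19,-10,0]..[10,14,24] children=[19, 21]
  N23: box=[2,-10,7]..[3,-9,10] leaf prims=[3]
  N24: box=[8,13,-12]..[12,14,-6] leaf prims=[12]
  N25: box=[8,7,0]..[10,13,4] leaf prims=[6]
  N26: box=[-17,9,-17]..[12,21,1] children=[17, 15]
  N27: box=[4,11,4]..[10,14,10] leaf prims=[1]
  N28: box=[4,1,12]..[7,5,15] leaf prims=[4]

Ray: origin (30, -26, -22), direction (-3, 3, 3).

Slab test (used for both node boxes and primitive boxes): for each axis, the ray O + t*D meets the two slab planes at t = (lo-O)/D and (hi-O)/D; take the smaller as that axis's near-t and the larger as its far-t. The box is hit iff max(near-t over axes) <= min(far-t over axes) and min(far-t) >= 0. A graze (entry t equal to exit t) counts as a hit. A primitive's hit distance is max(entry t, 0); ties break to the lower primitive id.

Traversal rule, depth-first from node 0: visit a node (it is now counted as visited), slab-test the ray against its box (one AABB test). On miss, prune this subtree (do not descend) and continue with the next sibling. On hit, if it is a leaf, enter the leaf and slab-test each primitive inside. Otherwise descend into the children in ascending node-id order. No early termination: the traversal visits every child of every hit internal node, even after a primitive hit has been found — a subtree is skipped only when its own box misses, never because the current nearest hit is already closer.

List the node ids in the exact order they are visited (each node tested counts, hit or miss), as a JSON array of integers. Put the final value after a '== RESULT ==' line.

Traverse from the root:
N0 x:[14/3,49/3] y:[13/3,47/3] z:[5/3,46/3] -> hit [14/3,46/3], descend [12, 22]
  N12 x:[14/3,47/3] y:[13/3,47/3] z:[5/3,25/3] -> hit [14/3,25/3], descend [6, 26]
    N6 x:[14/3,35/3] y:[13/3,29/3] z:[8/3,25/3] -> hit [14/3,25/3], descend [5, 10]
      N5 x:[11,35/3] y:[13/3,16/3] z:[20/3,25/3] -> miss, prune
      N10 x:[14/3,11] y:[22/3,29/3] z:[8/3,5] -> miss, prune
    N26 x:[6,47/3] y:[35/3,47/3] z:[5/3,23/3] -> miss, prune
  N22 x:[20/3,49/3] y:[16/3,40/3] z:[22/3,46/3] -> hit [22/3,40/3], descend [19, 21]
    N19 x:[29/3,49/3] y:[16/3,12] z:[23/3,46/3] -> hit [29/3,12], descend [3, 8]
      N3 x:[11,49/3] y:[7,12] z:[34/3,46/3] -> hit [34/3,12], descend [1, 9]
        N1 x:[15,49/3] y:[10,12] z:[40/3,46/3] -> miss, prune
        N9 x:[11,13] y:[7,22/3] z:[34/3,12] -> miss, prune
      N8 x:[29/3,49/3] y:[16/3,9] z:[23/3,9] -> miss, prune
    N21 x:[20/3,28/3] y:[16/3,40/3] z:[22/3,37/3] -> hit [22/3,28/3], descend [11, 13]
      N11 x:[23/3,28/3] y:[16/3,31/3] z:[29/3,37/3] -> miss, prune
      N13 x:[20/3,26/3] y:[11,40/3] z:[22/3,32/3] -> miss, prune

Summary -> nodes [0, 12, 6, 5, 10, 26, 22, 19, 3, 1, 9, 8, 21, 11, 13]; box-tests=15; leaf-entries=0; first=miss

== RESULT ==
[0, 12, 6, 5, 10, 26, 22, 19, 3, 1, 9, 8, 21, 11, 13]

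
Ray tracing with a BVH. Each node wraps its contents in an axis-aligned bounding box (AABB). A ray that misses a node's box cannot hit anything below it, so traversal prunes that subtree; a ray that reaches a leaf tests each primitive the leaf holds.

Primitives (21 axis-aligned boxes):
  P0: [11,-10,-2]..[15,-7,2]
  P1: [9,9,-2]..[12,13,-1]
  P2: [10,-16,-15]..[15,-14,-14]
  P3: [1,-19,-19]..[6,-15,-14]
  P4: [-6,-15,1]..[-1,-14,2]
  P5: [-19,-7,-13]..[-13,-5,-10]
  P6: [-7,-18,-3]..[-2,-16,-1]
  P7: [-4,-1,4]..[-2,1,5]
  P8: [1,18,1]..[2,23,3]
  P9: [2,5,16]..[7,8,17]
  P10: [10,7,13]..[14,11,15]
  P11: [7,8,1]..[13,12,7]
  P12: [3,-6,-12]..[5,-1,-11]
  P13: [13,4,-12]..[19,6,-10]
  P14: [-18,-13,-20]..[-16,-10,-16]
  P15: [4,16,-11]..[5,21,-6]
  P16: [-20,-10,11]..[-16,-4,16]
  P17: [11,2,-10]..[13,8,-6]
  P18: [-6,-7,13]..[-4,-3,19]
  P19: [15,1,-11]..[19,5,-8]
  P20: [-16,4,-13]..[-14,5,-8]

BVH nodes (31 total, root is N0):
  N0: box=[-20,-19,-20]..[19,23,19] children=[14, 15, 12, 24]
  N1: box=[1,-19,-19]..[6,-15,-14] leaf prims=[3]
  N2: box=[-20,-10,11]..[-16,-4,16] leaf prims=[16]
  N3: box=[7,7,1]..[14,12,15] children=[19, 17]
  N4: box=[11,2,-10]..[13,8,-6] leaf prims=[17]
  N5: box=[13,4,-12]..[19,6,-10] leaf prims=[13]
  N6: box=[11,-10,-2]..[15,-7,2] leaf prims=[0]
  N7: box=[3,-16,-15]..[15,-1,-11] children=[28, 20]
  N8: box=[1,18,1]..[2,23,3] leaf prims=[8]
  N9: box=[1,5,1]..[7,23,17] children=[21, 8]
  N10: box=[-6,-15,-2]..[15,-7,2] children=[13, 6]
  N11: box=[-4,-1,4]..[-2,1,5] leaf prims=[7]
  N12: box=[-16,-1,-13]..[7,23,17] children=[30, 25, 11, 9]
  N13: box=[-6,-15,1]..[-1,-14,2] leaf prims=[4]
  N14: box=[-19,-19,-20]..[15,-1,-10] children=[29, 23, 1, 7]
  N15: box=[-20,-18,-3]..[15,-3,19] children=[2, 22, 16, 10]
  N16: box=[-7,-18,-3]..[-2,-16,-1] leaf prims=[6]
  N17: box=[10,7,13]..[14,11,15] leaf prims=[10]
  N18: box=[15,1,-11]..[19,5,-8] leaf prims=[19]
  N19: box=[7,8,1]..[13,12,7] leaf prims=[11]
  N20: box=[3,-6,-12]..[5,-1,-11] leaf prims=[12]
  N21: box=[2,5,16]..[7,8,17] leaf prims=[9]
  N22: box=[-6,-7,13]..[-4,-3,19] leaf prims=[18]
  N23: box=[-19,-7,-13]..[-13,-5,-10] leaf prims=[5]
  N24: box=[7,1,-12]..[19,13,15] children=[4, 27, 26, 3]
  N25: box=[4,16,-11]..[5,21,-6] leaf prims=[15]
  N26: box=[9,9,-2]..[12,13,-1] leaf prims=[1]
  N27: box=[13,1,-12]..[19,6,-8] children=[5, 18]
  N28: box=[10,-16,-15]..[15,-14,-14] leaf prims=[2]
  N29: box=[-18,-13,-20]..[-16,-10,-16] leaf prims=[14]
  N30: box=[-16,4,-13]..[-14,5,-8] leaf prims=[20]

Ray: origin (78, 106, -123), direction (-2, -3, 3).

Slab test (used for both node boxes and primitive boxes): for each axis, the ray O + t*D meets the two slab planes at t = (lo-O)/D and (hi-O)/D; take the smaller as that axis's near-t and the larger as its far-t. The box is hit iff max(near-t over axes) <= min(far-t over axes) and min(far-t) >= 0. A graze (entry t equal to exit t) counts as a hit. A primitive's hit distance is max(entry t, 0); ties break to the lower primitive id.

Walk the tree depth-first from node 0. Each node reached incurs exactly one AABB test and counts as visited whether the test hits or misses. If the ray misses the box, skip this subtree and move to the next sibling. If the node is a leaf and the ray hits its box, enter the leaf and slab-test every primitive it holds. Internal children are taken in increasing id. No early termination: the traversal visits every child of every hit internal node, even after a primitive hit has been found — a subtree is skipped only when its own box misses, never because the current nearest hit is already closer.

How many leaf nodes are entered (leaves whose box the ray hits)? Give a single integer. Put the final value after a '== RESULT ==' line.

Trace the traversal:
N0 x:[59/2,49] y:[83/3,125/3] z:[103/3,142/3] -> hit [103/3,125/3], descend [12, 14, 15, 24]
  N12 x:[71/2,47] y:[83/3,107/3] z:[110/3,140/3] -> miss, prune
  N14 x:[63/2,97/2] y:[107/3,125/3] z:[103/3,113/3] -> hit [107/3,113/3], descend [1, 7, 23, 29]
    N1 x:[36,77/2] y:[121/3,125/3] z:[104/3,109/3] -> miss, prune
    N7 x:[63/2,75/2] y:[107/3,122/3] z:[36,112/3] -> hit [36,112/3], descend [20, 28]
      N20 x:[73/2,75/2] y:[107/3,112/3] z:[37,112/3] -> hit [37,112/3] leaf, test {P12@t=37}
      N28 x:[63/2,34] y:[40,122/3] z:[36,109/3] -> miss, prune
    N23 x:[91/2,97/2] y:[37,113/3] z:[110/3,113/3] -> miss, prune
    N29 x:[47,48] y:[116/3,119/3] z:[103/3,107/3] -> miss, prune
  N15 x:[63/2,49] y:[109/3,124/3] z:[40,142/3] -> hit [40,124/3], descend [2, 10, 16, 22]
    N2 x:[47,49] y:[110/3,116/3] z:[134/3,139/3] -> miss, prune
    N10 x:[63/2,42] y:[113/3,121/3] z:[121/3,125/3] -> hit [121/3,121/3], descend [6, 13]
      N6 x:[63/2,67/2] y:[113/3,116/3] z:[121/3,125/3] -> miss, prune
      N13 x:[79/2,42] y:[40,121/3] z:[124/3,125/3] -> miss, prune
    N16 x:[40,85/2] y:[122/3,124/3] z:[40,122/3] -> hit [122/3,122/3] leaf, test {P6@t=122/3}
    N22 x:[41,42] y:[109/3,113/3] z:[136/3,142/3] -> miss, prune
  N24 x:[59/2,71/2] y:[31,35] z:[37,46] -> miss, prune

Visited [0, 12, 14, 1, 7, 20, 28, 23, 29, 15, 2, 10, 6, 13, 16, 22, 24]. Tests: 17 box, 2 leaf. Nearest: P12.

== RESULT ==
2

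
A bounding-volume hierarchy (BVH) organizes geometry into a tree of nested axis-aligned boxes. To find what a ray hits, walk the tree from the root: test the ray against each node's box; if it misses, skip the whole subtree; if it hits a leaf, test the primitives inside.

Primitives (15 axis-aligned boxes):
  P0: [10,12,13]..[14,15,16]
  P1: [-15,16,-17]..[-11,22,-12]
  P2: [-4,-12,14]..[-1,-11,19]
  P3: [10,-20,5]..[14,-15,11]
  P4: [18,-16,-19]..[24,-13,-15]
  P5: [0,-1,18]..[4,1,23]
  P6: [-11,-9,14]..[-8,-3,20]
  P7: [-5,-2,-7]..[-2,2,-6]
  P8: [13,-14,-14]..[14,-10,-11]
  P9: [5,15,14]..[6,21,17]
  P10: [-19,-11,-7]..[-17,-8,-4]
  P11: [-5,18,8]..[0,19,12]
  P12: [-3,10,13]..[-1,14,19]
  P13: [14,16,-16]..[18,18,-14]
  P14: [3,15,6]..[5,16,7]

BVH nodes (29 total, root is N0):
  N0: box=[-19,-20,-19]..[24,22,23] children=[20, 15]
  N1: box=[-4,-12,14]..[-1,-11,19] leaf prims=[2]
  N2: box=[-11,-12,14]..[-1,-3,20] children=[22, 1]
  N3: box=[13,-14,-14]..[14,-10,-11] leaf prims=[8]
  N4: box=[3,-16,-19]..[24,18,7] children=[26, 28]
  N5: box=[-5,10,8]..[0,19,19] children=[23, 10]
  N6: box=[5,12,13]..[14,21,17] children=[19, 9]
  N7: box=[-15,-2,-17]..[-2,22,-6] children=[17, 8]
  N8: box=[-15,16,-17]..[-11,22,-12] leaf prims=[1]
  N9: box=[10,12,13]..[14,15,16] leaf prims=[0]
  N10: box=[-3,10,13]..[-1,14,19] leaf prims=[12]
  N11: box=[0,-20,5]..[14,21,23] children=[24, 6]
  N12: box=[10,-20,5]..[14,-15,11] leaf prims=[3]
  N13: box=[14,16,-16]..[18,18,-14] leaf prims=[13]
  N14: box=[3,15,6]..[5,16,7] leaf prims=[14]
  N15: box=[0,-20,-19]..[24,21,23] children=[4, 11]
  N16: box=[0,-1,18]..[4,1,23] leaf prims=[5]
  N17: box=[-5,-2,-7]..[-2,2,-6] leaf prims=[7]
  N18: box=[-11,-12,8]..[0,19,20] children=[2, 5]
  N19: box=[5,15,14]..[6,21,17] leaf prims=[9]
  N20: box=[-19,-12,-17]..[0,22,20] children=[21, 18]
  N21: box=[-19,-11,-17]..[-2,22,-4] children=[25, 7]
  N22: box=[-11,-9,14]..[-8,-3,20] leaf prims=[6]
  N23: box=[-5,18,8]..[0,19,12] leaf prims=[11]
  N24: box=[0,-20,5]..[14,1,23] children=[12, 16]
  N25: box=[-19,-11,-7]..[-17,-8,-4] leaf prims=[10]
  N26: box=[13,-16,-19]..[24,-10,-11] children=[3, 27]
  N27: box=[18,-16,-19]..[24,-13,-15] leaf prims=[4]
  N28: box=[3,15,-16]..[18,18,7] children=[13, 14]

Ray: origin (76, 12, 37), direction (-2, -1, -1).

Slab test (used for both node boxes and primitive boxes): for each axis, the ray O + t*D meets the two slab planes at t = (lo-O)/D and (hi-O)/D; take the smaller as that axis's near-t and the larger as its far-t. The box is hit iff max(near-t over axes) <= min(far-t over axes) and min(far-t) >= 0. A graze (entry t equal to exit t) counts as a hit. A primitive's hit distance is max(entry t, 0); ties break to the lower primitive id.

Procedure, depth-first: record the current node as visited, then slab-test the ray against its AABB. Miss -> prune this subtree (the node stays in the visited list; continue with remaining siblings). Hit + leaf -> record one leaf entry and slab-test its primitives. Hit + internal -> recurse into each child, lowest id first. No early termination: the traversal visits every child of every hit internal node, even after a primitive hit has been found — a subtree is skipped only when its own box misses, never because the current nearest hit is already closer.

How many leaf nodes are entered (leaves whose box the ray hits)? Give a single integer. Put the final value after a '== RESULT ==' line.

Walk:
N0 x:[26,95/2] y:[-10,32] z:[14,56] -> hit [26,32], descend [15, 20]
  N15 x:[26,38] y:[-9,32] z:[14,56] -> hit [26,32], descend [4, 11]
    N4 x:[26,73/2] y:[-6,28] z:[30,56] -> miss, prune
    N11 x:[31,38] y:[-9,32] z:[14,32] -> hit [31,32], descend [6, 24]
      N6 x:[31,71/2] y:[-9,0] z:[20,24] -> miss, prune
      N24 x:[31,38] y:[11,32] z:[14,32] -> hit [31,32], descend [12, 16]
        N12 x:[31,33] y:[27,32] z:[26,32] -> hit [31,32] leaf, test {P3@t=31}
        N16 x:[36,38] y:[11,13] z:[14,19] -> miss, prune
  N20 x:[38,95/2] y:[-10,24] z:[17,54] -> miss, prune

order=[0, 15, 4, 11, 6, 24, 12, 16, 20]  |boxes|=9  |leaves|=1  hit=P3

== RESULT ==
1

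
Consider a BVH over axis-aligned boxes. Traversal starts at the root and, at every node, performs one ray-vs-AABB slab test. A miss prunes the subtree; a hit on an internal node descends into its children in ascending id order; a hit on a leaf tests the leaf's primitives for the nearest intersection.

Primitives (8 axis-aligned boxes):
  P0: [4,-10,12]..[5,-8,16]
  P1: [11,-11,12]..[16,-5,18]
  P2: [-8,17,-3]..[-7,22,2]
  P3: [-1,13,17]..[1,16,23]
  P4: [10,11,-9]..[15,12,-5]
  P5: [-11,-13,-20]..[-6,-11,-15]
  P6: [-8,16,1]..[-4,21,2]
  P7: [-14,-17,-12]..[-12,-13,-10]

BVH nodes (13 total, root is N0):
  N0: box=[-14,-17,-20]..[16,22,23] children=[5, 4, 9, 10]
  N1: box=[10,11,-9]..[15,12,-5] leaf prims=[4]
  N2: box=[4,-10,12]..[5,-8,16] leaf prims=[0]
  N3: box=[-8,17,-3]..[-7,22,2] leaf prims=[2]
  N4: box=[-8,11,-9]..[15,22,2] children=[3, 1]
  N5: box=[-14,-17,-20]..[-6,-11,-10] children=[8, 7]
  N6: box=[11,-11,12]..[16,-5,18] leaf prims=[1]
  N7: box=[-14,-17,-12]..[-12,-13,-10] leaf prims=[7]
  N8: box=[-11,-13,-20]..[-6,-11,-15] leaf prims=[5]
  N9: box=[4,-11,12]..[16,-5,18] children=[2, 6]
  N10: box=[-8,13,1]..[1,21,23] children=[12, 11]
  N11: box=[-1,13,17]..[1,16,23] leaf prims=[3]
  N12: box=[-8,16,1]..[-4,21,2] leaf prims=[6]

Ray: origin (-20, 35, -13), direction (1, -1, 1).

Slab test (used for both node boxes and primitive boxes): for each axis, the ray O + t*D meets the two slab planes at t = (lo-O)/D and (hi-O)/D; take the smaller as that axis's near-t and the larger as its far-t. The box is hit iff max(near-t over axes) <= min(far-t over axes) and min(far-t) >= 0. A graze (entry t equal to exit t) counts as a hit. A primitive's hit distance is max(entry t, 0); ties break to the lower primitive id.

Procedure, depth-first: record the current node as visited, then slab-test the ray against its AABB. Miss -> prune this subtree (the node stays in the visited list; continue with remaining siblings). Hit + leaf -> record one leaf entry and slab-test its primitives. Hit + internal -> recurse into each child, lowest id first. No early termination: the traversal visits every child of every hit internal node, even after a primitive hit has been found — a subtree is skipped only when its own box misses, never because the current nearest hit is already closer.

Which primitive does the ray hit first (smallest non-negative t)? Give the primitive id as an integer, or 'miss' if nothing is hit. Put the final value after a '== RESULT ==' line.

Traverse from the root:
N0 x:[6,36] y:[13,52] z:[-7,36] -> hit [13,36], descend [4, 5, 9, 10]
  N4 x:[12,35] y:[13,24] z:[4,15] -> hit [13,15], descend [1, 3]
    N1 x:[30,35] y:[23,24] z:[4,8] -> miss, prune
    N3 x:[12,13] y:[13,18] z:[10,15] -> hit [13,13] leaf, test {P2@t=13}
  N5 x:[6,14] y:[46,52] z:[-7,3] -> miss, prune
  N9 x:[24,36] y:[40,46] z:[25,31] -> miss, prune
  N10 x:[12,21] y:[14,22] z:[14,36] -> hit [14,21], descend [11, 12]
    N11 x:[19,21] y:[19,22] z:[30,36] -> miss, prune
    N12 x:[12,16] y:[14,19] z:[14,15] -> hit [14,15] leaf, test {P6@t=14}

order=[0, 4, 1, 3, 5, 9, 10, 11, 12]  |boxes|=9  |leaves|=2  hit=P2

== RESULT ==
2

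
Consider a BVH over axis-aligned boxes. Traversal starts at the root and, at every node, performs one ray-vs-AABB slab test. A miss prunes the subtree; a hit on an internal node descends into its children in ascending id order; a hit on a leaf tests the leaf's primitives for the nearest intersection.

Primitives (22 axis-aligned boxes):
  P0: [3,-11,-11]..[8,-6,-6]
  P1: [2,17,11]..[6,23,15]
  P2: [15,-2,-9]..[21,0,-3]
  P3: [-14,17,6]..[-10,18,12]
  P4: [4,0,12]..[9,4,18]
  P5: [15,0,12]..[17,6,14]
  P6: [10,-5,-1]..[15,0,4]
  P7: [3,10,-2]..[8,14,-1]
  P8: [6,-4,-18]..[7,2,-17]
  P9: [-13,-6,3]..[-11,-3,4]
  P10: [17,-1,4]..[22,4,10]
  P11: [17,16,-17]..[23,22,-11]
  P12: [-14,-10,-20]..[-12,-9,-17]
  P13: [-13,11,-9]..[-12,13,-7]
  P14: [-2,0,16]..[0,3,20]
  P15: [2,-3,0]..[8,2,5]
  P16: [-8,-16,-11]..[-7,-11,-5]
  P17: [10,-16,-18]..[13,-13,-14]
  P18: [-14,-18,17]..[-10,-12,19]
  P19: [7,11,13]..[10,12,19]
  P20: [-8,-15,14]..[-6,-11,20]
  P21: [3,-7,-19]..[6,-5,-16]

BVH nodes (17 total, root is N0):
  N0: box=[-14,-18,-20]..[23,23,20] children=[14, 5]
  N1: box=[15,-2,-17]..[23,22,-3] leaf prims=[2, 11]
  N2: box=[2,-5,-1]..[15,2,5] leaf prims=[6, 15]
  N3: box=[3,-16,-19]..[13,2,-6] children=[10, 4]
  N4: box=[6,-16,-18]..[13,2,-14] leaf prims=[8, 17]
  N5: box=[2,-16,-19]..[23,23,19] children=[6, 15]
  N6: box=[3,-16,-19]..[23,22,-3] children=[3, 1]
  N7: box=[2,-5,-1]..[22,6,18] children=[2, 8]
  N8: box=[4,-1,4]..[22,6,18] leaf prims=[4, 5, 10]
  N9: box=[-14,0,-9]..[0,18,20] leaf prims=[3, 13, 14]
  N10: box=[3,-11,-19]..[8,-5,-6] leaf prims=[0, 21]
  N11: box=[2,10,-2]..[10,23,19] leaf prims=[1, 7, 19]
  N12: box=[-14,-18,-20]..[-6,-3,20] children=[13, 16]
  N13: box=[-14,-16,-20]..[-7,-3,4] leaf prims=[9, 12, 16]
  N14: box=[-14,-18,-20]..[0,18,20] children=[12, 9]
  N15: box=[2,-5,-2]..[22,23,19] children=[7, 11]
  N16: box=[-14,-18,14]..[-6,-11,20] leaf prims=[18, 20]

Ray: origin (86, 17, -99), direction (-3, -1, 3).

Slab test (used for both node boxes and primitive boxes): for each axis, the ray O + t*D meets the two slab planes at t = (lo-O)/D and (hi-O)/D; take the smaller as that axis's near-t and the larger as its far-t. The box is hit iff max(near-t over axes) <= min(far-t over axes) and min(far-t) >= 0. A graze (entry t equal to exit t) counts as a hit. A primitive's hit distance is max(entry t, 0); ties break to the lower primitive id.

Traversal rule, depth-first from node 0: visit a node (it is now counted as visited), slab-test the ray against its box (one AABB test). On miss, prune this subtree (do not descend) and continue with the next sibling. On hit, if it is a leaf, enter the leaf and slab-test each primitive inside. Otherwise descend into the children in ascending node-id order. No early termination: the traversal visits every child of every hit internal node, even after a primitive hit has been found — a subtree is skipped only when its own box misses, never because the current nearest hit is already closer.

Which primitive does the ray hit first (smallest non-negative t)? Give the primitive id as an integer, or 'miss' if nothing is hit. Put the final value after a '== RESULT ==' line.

Trace the traversal:
N0 x:[21,100/3] y:[-6,35] z:[79/3,119/3] -> hit [79/3,100/3], descend [5, 14]
  N5 x:[21,28] y:[-6,33] z:[80/3,118/3] -> hit [80/3,28], descend [6, 15]
    N6 x:[21,83/3] y:[-5,33] z:[80/3,32] -> hit [80/3,83/3], descend [1, 3]
      N1 x:[21,71/3] y:[-5,19] z:[82/3,32] -> miss, prune
      N3 x:[73/3,83/3] y:[15,33] z:[80/3,31] -> hit [80/3,83/3], descend [4, 10]
        N4 x:[73/3,80/3] y:[15,33] z:[27,85/3] -> miss, prune
        N10 x:[26,83/3] y:[22,28] z:[80/3,31] -> hit [80/3,83/3] leaf, test {P0(miss), P21(miss)}
    N15 x:[64/3,28] y:[-6,22] z:[97/3,118/3] -> miss, prune
  N14 x:[86/3,100/3] y:[-1,35] z:[79/3,119/3] -> hit [86/3,100/3], descend [9, 12]
    N9 x:[86/3,100/3] y:[-1,17] z:[30,119/3] -> miss, prune
    N12 x:[92/3,100/3] y:[20,35] z:[79/3,119/3] -> hit [92/3,100/3], descend [13, 16]
      N13 x:[31,100/3] y:[20,33] z:[79/3,103/3] -> hit [31,33] leaf, test {P9(miss), P12(miss), P16@t=31}
      N16 x:[92/3,100/3] y:[28,35] z:[113/3,119/3] -> miss, prune

Summary -> nodes [0, 5, 6, 1, 3, 4, 10, 15, 14, 9, 12, 13, 16]; box-tests=13; leaf-entries=2; first=P16

== RESULT ==
16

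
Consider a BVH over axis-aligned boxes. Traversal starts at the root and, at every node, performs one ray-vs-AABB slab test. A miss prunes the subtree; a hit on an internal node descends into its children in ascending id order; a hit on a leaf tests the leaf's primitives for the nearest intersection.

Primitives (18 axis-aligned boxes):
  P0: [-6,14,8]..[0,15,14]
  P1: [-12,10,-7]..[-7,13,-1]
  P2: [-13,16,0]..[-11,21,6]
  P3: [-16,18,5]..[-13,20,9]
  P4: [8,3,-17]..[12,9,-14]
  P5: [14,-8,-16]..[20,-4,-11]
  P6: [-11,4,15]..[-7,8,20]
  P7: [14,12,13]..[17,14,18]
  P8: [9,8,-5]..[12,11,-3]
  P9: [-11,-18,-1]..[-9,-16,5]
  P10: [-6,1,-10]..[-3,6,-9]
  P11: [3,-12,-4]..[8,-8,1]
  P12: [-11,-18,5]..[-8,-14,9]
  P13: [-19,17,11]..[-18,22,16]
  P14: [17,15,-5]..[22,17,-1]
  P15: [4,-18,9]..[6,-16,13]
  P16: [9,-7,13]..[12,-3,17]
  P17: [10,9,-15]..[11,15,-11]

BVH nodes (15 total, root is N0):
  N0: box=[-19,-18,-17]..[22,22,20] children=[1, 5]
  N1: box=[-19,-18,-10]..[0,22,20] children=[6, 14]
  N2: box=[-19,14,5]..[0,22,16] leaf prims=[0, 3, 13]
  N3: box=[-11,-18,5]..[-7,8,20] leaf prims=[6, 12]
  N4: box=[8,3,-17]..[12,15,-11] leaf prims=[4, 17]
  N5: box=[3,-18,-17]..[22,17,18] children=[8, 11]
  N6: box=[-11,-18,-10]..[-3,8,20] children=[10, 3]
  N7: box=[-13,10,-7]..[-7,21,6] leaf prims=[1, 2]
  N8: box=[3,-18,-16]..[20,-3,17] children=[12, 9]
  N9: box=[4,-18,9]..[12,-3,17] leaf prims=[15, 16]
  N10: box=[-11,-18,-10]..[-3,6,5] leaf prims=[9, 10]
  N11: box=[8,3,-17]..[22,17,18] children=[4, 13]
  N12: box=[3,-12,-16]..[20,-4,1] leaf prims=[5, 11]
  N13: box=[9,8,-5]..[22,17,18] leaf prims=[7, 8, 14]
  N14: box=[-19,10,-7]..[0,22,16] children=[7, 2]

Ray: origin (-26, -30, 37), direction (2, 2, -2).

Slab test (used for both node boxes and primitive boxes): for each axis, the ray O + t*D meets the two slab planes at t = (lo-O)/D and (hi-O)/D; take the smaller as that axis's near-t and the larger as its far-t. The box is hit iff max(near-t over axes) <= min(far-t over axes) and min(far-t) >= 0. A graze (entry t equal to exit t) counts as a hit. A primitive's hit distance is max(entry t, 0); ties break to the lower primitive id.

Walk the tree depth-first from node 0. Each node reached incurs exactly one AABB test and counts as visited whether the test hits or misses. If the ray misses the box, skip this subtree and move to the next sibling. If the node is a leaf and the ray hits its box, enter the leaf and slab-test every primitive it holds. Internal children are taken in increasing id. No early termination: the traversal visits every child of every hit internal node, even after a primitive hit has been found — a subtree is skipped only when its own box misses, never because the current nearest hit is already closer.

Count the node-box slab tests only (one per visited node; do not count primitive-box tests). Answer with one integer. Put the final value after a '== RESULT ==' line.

Trace the traversal:
N0 x:[7/2,24] y:[6,26] z:[17/2,27] -> hit [17/2,24], descend [1, 5]
  N1 x:[7/2,13] y:[6,26] z:[17/2,47/2] -> hit [17/2,13], descend [6, 14]
    N6 x:[15/2,23/2] y:[6,19] z:[17/2,47/2] -> hit [17/2,23/2], descend [3, 10]
      N3 x:[15/2,19/2] y:[6,19] z:[17/2,16] -> hit [17/2,19/2] leaf, test {P6(miss), P12(miss)}
      N10 x:[15/2,23/2] y:[6,18] z:[16,47/2] -> miss, prune
    N14 x:[7/2,13] y:[20,26] z:[21/2,22] -> miss, prune
  N5 x:[29/2,24] y:[6,47/2] z:[19/2,27] -> hit [29/2,47/2], descend [8, 11]
    N8 x:[29/2,23] y:[6,27/2] z:[10,53/2] -> miss, prune
    N11 x:[17,24] y:[33/2,47/2] z:[19/2,27] -> hit [17,47/2], descend [4, 13]
      N4 x:[17,19] y:[33/2,45/2] z:[24,27] -> miss, prune
      N13 x:[35/2,24] y:[19,47/2] z:[19/2,21] -> hit [19,21] leaf, test {P7(miss), P8(miss), P14(miss)}

11 AABB tests over nodes [0, 1, 6, 3, 10, 14, 5, 8, 11, 4, 13]; 2 leaves entered; closest miss.

== RESULT ==
11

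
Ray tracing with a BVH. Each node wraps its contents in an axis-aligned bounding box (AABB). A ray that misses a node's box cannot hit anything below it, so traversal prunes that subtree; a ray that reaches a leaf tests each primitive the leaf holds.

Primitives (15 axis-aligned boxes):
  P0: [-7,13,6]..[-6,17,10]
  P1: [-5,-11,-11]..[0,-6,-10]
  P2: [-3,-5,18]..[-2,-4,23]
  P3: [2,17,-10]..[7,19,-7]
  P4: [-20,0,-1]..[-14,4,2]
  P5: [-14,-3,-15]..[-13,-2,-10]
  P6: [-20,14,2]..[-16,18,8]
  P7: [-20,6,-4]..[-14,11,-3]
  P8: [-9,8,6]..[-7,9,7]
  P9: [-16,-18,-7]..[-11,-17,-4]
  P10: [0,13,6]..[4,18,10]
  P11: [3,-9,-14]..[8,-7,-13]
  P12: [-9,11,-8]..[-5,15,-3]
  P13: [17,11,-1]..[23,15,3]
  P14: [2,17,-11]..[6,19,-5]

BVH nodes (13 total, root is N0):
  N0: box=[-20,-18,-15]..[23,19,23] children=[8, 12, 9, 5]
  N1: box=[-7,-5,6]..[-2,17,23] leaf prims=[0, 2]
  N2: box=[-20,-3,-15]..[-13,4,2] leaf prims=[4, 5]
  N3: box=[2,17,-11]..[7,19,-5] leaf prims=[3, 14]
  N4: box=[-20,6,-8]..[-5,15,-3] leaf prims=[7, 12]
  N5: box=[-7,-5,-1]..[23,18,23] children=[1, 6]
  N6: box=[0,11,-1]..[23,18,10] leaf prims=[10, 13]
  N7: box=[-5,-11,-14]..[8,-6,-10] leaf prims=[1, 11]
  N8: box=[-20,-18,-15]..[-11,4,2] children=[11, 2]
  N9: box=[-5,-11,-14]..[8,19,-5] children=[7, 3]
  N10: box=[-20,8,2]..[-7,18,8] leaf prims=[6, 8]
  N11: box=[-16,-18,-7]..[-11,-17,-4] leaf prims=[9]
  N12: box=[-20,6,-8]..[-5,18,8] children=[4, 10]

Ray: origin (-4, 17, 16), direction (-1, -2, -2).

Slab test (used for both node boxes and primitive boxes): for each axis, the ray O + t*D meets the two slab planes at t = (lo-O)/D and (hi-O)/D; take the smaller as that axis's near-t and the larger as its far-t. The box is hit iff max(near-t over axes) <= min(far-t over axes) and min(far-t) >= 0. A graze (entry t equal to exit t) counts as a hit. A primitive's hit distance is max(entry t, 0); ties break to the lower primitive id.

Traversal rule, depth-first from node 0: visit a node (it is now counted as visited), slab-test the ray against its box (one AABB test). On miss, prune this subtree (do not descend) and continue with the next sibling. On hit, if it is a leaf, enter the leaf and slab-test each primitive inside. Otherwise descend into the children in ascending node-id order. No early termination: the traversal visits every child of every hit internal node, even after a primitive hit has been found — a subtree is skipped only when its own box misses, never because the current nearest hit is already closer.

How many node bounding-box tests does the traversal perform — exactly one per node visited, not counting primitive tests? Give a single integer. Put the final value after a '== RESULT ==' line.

Walk:
N0 x:[-27,16] y:[-1,35/2] z:[-7/2,31/2] -> hit [-1,31/2], descend [5, 8, 9, 12]
  N5 x:[-27,3] y:[-1/2,11] z:[-7/2,17/2] -> hit [-1/2,3], descend [1, 6]
    N1 x:[-2,3] y:[0,11] z:[-7/2,5] -> hit [0,3] leaf, test {P0(miss), P2(miss)}
    N6 x:[-27,-4] y:[-1/2,3] z:[3,17/2] -> miss, prune
  N8 x:[7,16] y:[13/2,35/2] z:[7,31/2] -> hit [7,31/2], descend [2, 11]
    N2 x:[9,16] y:[13/2,10] z:[7,31/2] -> hit [9,10] leaf, test {P4(miss), P5(miss)}
    N11 x:[7,12] y:[17,35/2] z:[10,23/2] -> miss, prune
  N9 x:[-12,1] y:[-1,14] z:[21/2,15] -> miss, prune
  N12 x:[1,16] y:[-1/2,11/2] z:[4,12] -> hit [4,11/2], descend [4, 10]
    N4 x:[1,16] y:[1,11/2] z:[19/2,12] -> miss, prune
    N10 x:[3,16] y:[-1/2,9/2] z:[4,7] -> hit [4,9/2] leaf, test {P6(miss), P8@t=9/2}

order=[0, 5, 1, 6, 8, 2, 11, 9, 12, 4, 10]  |boxes|=11  |leaves|=3  hit=P8

== RESULT ==
11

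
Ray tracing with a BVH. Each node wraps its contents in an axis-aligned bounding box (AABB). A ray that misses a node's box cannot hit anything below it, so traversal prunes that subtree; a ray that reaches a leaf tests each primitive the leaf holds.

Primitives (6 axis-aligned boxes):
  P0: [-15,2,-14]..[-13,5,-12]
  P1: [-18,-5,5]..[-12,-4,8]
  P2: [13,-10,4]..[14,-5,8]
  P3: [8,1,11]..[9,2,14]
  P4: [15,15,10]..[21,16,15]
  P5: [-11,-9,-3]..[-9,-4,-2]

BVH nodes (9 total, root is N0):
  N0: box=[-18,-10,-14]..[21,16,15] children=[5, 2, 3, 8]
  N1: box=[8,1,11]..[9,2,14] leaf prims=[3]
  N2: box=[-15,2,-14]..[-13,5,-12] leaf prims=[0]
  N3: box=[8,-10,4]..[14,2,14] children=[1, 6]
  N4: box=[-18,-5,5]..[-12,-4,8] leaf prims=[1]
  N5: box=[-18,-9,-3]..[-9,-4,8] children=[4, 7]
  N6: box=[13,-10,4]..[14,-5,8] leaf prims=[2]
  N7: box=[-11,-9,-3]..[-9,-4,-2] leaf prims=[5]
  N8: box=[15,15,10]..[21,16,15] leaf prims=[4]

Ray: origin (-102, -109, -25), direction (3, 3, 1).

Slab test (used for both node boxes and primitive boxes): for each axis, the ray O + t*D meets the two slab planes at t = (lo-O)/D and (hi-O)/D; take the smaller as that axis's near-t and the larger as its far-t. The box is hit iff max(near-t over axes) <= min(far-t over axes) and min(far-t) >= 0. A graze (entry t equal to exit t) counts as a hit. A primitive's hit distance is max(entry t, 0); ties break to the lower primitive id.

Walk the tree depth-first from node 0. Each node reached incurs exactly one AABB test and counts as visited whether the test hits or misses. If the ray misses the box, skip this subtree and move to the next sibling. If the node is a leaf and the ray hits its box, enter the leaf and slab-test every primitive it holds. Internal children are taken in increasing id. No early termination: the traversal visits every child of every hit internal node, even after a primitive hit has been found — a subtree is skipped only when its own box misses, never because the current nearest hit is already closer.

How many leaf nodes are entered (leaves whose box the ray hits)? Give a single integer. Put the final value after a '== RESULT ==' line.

Trace the traversal:
N0 x:[28,41] y:[33,125/3] z:[11,40] -> hit [33,40], descend [2, 3, 5, 8]
  N2 x:[29,89/3] y:[37,38] z:[11,13] -> miss, prune
  N3 x:[110/3,116/3] y:[33,37] z:[29,39] -> hit [110/3,37], descend [1, 6]
    N1 x:[110/3,37] y:[110/3,37] z:[36,39] -> hit [110/3,37] leaf, test {P3@t=110/3}
    N6 x:[115/3,116/3] y:[33,104/3] z:[29,33] -> miss, prune
  N5 x:[28,31] y:[100/3,35] z:[22,33] -> miss, prune
  N8 x:[39,41] y:[124/3,125/3] z:[35,40] -> miss, prune

Visited [0, 2, 3, 1, 6, 5, 8]. Tests: 7 box, 1 leaf. Nearest: P3.

== RESULT ==
1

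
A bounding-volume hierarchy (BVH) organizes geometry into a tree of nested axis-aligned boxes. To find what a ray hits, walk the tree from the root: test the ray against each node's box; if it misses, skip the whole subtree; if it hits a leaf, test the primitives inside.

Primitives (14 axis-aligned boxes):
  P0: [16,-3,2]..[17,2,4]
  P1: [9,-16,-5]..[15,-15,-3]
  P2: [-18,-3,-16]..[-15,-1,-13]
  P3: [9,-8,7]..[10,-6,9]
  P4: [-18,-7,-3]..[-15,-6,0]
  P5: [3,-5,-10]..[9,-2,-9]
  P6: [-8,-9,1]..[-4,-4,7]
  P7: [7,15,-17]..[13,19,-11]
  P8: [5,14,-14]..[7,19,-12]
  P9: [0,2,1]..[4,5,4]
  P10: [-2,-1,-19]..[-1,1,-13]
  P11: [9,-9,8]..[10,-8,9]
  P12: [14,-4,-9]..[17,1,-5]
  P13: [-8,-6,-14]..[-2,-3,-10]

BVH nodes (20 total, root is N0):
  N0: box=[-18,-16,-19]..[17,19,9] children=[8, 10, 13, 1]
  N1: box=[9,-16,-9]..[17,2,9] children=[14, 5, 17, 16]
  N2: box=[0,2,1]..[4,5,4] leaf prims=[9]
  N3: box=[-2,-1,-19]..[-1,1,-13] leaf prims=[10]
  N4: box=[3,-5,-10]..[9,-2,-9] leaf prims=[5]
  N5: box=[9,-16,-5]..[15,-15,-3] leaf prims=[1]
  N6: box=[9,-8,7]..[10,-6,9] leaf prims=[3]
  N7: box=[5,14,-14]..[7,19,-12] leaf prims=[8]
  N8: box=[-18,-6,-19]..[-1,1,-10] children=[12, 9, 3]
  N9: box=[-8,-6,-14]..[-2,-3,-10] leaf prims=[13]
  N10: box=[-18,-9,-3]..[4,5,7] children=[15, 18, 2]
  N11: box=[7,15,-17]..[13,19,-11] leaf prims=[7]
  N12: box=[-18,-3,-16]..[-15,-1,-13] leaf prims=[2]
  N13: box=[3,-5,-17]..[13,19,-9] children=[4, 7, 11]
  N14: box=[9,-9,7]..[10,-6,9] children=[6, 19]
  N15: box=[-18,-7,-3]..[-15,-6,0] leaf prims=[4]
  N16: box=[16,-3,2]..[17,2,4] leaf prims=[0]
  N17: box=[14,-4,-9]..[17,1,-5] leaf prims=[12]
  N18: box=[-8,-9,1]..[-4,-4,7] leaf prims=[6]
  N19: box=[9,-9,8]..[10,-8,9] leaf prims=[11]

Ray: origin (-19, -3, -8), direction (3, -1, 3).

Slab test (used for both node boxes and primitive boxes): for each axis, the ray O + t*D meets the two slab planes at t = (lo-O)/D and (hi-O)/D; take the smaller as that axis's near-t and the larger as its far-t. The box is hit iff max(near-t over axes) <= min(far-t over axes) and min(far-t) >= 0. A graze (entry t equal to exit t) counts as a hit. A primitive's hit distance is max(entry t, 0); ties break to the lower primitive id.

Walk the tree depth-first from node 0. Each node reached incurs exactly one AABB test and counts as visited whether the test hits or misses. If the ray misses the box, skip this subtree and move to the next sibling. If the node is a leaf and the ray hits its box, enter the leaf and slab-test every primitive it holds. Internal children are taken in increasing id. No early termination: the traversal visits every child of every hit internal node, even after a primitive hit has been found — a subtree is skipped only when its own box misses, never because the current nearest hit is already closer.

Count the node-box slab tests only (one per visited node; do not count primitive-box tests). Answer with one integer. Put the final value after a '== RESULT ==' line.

Traverse from the root:
N0 x:[1/3,12] y:[-22,13] z:[-11/3,17/3] -> hit [1/3,17/3], descend [1, 8, 10, 13]
  N1 x:[28/3,12] y:[-5,13] z:[-1/3,17/3] -> miss, prune
  N8 x:[1/3,6] y:[-4,3] z:[-11/3,-2/3] -> miss, prune
  N10 x:[1/3,23/3] y:[-8,6] z:[5/3,5] -> hit [5/3,5], descend [2, 15, 18]
    N2 x:[19/3,23/3] y:[-8,-5] z:[3,4] -> miss, prune
    N15 x:[1/3,4/3] y:[3,4] z:[5/3,8/3] -> miss, prune
    N18 x:[11/3,5] y:[1,6] z:[3,5] -> hit [11/3,5] leaf, test {P6@t=11/3}
  N13 x:[22/3,32/3] y:[-22,2] z:[-3,-1/3] -> miss, prune

Visited [0, 1, 8, 10, 2, 15, 18, 13]. Tests: 8 box, 1 leaf. Nearest: P6.

== RESULT ==
8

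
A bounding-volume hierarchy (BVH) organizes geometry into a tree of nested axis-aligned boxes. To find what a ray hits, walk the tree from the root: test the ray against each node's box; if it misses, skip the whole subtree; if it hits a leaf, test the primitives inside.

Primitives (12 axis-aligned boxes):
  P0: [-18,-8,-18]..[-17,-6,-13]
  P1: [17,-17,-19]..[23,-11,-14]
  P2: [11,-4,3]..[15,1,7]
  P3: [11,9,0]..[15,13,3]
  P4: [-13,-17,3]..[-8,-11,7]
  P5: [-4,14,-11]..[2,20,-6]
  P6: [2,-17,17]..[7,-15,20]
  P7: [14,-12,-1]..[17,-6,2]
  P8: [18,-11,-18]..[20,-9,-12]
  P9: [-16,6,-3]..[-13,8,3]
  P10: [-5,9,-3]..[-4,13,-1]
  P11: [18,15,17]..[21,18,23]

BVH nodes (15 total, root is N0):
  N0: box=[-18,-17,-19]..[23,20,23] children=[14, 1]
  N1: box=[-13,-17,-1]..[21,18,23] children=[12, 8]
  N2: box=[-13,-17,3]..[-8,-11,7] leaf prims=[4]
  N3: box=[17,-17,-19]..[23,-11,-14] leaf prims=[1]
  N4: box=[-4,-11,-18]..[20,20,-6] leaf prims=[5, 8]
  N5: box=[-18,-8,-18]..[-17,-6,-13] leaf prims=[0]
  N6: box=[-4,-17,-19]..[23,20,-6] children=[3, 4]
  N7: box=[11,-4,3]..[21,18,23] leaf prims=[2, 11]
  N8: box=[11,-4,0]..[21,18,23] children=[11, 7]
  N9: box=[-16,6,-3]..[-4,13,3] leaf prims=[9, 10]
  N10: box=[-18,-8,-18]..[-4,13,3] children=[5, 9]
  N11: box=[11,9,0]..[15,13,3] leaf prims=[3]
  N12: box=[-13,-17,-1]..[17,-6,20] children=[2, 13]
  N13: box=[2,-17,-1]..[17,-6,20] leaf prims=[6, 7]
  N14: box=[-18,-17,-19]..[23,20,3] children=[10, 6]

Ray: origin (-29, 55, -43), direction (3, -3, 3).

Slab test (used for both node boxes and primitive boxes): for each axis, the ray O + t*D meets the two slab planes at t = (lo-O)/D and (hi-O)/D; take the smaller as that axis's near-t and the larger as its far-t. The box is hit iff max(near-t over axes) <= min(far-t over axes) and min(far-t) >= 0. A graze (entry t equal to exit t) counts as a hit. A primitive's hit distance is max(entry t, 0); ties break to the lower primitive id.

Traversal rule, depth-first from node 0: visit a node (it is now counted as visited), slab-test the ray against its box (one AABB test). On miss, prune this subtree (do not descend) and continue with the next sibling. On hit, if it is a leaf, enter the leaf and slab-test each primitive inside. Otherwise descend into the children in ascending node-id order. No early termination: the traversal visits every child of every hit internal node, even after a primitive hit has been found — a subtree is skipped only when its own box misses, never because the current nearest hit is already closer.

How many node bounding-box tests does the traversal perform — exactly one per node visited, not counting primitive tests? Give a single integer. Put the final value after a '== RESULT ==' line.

Traverse from the root:
N0 x:[11/3,52/3] y:[35/3,24] z:[8,22] -> hit [35/3,52/3], descend [1, 14]
  N1 x:[16/3,50/3] y:[37/3,24] z:[14,22] -> hit [14,50/3], descend [8, 12]
    N8 x:[40/3,50/3] y:[37/3,59/3] z:[43/3,22] -> hit [43/3,50/3], descend [7, 11]
      N7 x:[40/3,50/3] y:[37/3,59/3] z:[46/3,22] -> hit [46/3,50/3] leaf, test {P2(miss), P11(miss)}
      N11 x:[40/3,44/3] y:[14,46/3] z:[43/3,46/3] -> hit [43/3,44/3] leaf, test {P3@t=43/3}
    N12 x:[16/3,46/3] y:[61/3,24] z:[14,21] -> miss, prune
  N14 x:[11/3,52/3] y:[35/3,24] z:[8,46/3] -> hit [35/3,46/3], descend [6, 10]
    N6 x:[25/3,52/3] y:[35/3,24] z:[8,37/3] -> hit [35/3,37/3], descend [3, 4]
      N3 x:[46/3,52/3] y:[22,24] z:[8,29/3] -> miss, prune
      N4 x:[25/3,49/3] y:[35/3,22] z:[25/3,37/3] -> hit [35/3,37/3] leaf, test {P5(miss), P8(miss)}
    N10 x:[11/3,25/3] y:[14,21] z:[25/3,46/3] -> miss, prune

Visited [0, 1, 8, 7, 11, 12, 14, 6, 3, 4, 10]. Tests: 11 box, 3 leaf. Nearest: P3.

== RESULT ==
11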